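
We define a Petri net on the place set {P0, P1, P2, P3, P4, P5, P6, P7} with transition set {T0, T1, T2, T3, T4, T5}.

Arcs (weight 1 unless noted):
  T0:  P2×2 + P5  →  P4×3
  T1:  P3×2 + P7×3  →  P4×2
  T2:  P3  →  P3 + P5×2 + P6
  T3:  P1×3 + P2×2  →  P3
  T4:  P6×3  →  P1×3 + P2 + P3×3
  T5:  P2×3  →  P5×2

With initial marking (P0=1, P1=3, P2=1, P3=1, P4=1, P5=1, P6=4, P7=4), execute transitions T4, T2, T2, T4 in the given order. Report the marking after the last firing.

step 1: fire T4:  (P0=1, P1=3, P2=1, P3=1, P4=1, P5=1, P6=4, P7=4) → (P0=1, P1=6, P2=2, P3=4, P4=1, P5=1, P6=1, P7=4)
step 2: fire T2:  (P0=1, P1=6, P2=2, P3=4, P4=1, P5=1, P6=1, P7=4) → (P0=1, P1=6, P2=2, P3=4, P4=1, P5=3, P6=2, P7=4)
step 3: fire T2:  (P0=1, P1=6, P2=2, P3=4, P4=1, P5=3, P6=2, P7=4) → (P0=1, P1=6, P2=2, P3=4, P4=1, P5=5, P6=3, P7=4)
step 4: fire T4:  (P0=1, P1=6, P2=2, P3=4, P4=1, P5=5, P6=3, P7=4) → (P0=1, P1=9, P2=3, P3=7, P4=1, P5=5, P6=0, P7=4)

(P0=1, P1=9, P2=3, P3=7, P4=1, P5=5, P6=0, P7=4)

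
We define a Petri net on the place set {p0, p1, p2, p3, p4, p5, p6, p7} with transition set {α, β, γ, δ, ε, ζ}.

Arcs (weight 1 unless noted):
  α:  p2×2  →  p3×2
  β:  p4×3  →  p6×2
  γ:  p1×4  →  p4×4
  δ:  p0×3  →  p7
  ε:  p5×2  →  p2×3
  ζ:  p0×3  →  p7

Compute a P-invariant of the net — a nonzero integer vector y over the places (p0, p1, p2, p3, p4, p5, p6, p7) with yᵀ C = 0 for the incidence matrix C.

y = (p0:0, p1:0, p2:2, p3:2, p4:0, p5:3, p6:0, p7:0)

Incidence matrix C (rows=places, cols=transitions):
        α    β    γ    δ    ε    ζ
   p0   0    0    0   -3    0   -3
   p1   0    0   -4    0    0    0
   p2  -2    0    0    0    3    0
   p3   2    0    0    0    0    0
   p4   0   -3    4    0    0    0
   p5   0    0    0    0   -2    0
   p6   0    2    0    0    0    0
   p7   0    0    0    1    0    1

Candidate y = [0, 0, 2, 2, 0, 3, 0, 0]; check y·C column-wise:
  col α: 2·-2 + 2·2 + 3·0 = 0
  col β: 2·0 + 2·0 + 0·-3 + 3·0 + 0·2 = 0
  col γ: 0·-4 + 2·0 + 2·0 + 0·4 + 3·0 = 0
  col δ: 0·-3 + 2·0 + 2·0 + 3·0 + 0·1 = 0
  col ε: 2·3 + 2·0 + 3·-2 = 0
  col ζ: 0·-3 + 2·0 + 2·0 + 3·0 + 0·1 = 0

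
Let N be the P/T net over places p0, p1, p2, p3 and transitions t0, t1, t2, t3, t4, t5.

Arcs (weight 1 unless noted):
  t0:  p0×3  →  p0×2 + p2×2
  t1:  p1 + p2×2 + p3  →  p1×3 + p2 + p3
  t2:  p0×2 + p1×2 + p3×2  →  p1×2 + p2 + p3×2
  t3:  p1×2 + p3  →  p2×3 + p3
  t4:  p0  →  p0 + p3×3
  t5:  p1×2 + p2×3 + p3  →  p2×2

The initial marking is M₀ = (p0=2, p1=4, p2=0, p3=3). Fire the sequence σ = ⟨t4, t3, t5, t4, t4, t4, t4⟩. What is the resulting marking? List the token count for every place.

step 1: fire t4:  (p0=2, p1=4, p2=0, p3=3) → (p0=2, p1=4, p2=0, p3=6)
step 2: fire t3:  (p0=2, p1=4, p2=0, p3=6) → (p0=2, p1=2, p2=3, p3=6)
step 3: fire t5:  (p0=2, p1=2, p2=3, p3=6) → (p0=2, p1=0, p2=2, p3=5)
step 4: fire t4:  (p0=2, p1=0, p2=2, p3=5) → (p0=2, p1=0, p2=2, p3=8)
step 5: fire t4:  (p0=2, p1=0, p2=2, p3=8) → (p0=2, p1=0, p2=2, p3=11)
step 6: fire t4:  (p0=2, p1=0, p2=2, p3=11) → (p0=2, p1=0, p2=2, p3=14)
step 7: fire t4:  (p0=2, p1=0, p2=2, p3=14) → (p0=2, p1=0, p2=2, p3=17)

(p0=2, p1=0, p2=2, p3=17)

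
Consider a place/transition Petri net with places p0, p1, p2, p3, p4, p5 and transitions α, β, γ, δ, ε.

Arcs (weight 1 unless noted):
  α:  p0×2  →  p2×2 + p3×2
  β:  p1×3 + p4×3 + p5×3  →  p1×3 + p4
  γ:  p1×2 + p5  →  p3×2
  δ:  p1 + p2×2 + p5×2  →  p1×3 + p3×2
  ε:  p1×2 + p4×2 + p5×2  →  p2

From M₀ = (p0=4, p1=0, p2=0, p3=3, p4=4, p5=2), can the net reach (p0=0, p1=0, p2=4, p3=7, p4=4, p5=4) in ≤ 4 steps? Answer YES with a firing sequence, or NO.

NO — not reachable within 4 firings

depth 0: 1 marking
depth 1: 2 markings reached so far
depth 2: 3 markings reached so far
depth 3: 3 markings reached so far
(frontier empty at depth 3; search complete)
target is not among the 3 markings reachable within 4 steps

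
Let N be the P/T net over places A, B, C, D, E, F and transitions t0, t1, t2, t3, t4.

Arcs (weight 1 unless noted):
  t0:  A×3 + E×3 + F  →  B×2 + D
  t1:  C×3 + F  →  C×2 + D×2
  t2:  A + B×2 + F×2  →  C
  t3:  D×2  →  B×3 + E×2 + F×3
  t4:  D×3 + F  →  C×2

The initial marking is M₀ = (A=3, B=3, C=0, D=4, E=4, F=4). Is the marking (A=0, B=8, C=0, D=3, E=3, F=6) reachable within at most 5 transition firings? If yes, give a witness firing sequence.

YES — reachable via ⟨t0, t3⟩ (2 firings)

step 1: fire t0:  (A=3, B=3, C=0, D=4, E=4, F=4) → (A=0, B=5, C=0, D=5, E=1, F=3)
step 2: fire t3:  (A=0, B=5, C=0, D=5, E=1, F=3) → (A=0, B=8, C=0, D=3, E=3, F=6)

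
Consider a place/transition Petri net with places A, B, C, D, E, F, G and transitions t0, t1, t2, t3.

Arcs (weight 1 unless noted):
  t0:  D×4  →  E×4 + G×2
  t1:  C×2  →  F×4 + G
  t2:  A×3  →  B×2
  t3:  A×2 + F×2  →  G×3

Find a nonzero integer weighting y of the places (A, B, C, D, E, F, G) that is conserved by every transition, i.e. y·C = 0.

Incidence matrix C (rows=places, cols=transitions):
       t0   t1   t2   t3
    A   0    0   -3   -2
    B   0    0    2    0
    C   0   -2    0    0
    D  -4    0    0    0
    E   4    0    0    0
    F   0    4    0   -2
    G   2    1    0    3

Candidate y = [0, 0, 0, 1, 1, 0, 0]; check y·C column-wise:
  col t0: 1·-4 + 1·4 + 0·2 = 0
  col t1: 0·-2 + 1·0 + 1·0 + 0·4 + 0·1 = 0
  col t2: 0·-3 + 0·2 + 1·0 + 1·0 = 0
  col t3: 0·-2 + 1·0 + 1·0 + 0·-2 + 0·3 = 0

y = (A:0, B:0, C:0, D:1, E:1, F:0, G:0)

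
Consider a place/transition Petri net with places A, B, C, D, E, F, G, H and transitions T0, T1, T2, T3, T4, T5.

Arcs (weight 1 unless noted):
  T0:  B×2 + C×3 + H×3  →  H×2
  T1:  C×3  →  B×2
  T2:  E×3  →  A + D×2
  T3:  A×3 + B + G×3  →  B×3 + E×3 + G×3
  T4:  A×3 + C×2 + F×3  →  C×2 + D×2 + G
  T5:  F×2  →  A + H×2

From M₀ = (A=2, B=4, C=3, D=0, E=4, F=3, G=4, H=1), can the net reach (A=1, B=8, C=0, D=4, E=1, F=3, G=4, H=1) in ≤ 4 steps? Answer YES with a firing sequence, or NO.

YES — reachable via ⟨T1, T2, T3, T2⟩ (4 firings)

step 1: fire T1:  (A=2, B=4, C=3, D=0, E=4, F=3, G=4, H=1) → (A=2, B=6, C=0, D=0, E=4, F=3, G=4, H=1)
step 2: fire T2:  (A=2, B=6, C=0, D=0, E=4, F=3, G=4, H=1) → (A=3, B=6, C=0, D=2, E=1, F=3, G=4, H=1)
step 3: fire T3:  (A=3, B=6, C=0, D=2, E=1, F=3, G=4, H=1) → (A=0, B=8, C=0, D=2, E=4, F=3, G=4, H=1)
step 4: fire T2:  (A=0, B=8, C=0, D=2, E=4, F=3, G=4, H=1) → (A=1, B=8, C=0, D=4, E=1, F=3, G=4, H=1)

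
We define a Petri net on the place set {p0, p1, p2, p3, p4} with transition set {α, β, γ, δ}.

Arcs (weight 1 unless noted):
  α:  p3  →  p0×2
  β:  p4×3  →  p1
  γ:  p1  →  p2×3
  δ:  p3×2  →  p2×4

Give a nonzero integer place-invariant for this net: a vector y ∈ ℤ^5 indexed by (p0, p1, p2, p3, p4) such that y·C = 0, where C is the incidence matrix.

Incidence matrix C (rows=places, cols=transitions):
        α    β    γ    δ
   p0   2    0    0    0
   p1   0    1   -1    0
   p2   0    0    3    4
   p3  -1    0    0   -2
   p4   0   -3    0    0

Candidate y = [1, 3, 1, 2, 1]; check y·C column-wise:
  col α: 1·2 + 3·0 + 1·0 + 2·-1 + 1·0 = 0
  col β: 1·0 + 3·1 + 1·0 + 2·0 + 1·-3 = 0
  col γ: 1·0 + 3·-1 + 1·3 + 2·0 + 1·0 = 0
  col δ: 1·0 + 3·0 + 1·4 + 2·-2 + 1·0 = 0

y = (p0:1, p1:3, p2:1, p3:2, p4:1)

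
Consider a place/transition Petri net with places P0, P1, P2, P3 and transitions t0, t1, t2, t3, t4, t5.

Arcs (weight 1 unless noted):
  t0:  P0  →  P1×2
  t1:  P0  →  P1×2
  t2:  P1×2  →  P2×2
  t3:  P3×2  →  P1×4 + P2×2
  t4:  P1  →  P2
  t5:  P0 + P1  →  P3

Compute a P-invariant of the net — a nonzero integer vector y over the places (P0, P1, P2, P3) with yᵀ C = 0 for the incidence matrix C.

Incidence matrix C (rows=places, cols=transitions):
       t0   t1   t2   t3   t4   t5
   P0  -1   -1    0    0    0   -1
   P1   2    2   -2    4   -1   -1
   P2   0    0    2    2    1    0
   P3   0    0    0   -2    0    1

Candidate y = [2, 1, 1, 3]; check y·C column-wise:
  col t0: 2·-1 + 1·2 + 1·0 + 3·0 = 0
  col t1: 2·-1 + 1·2 + 1·0 + 3·0 = 0
  col t2: 2·0 + 1·-2 + 1·2 + 3·0 = 0
  col t3: 2·0 + 1·4 + 1·2 + 3·-2 = 0
  col t4: 2·0 + 1·-1 + 1·1 + 3·0 = 0
  col t5: 2·-1 + 1·-1 + 1·0 + 3·1 = 0

y = (P0:2, P1:1, P2:1, P3:3)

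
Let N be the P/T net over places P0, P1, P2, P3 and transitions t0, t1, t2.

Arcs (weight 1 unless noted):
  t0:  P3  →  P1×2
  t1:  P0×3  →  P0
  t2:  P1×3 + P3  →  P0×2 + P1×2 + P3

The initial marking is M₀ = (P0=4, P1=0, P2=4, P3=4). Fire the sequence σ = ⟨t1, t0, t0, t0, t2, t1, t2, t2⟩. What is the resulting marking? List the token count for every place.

step 1: fire t1:  (P0=4, P1=0, P2=4, P3=4) → (P0=2, P1=0, P2=4, P3=4)
step 2: fire t0:  (P0=2, P1=0, P2=4, P3=4) → (P0=2, P1=2, P2=4, P3=3)
step 3: fire t0:  (P0=2, P1=2, P2=4, P3=3) → (P0=2, P1=4, P2=4, P3=2)
step 4: fire t0:  (P0=2, P1=4, P2=4, P3=2) → (P0=2, P1=6, P2=4, P3=1)
step 5: fire t2:  (P0=2, P1=6, P2=4, P3=1) → (P0=4, P1=5, P2=4, P3=1)
step 6: fire t1:  (P0=4, P1=5, P2=4, P3=1) → (P0=2, P1=5, P2=4, P3=1)
step 7: fire t2:  (P0=2, P1=5, P2=4, P3=1) → (P0=4, P1=4, P2=4, P3=1)
step 8: fire t2:  (P0=4, P1=4, P2=4, P3=1) → (P0=6, P1=3, P2=4, P3=1)

(P0=6, P1=3, P2=4, P3=1)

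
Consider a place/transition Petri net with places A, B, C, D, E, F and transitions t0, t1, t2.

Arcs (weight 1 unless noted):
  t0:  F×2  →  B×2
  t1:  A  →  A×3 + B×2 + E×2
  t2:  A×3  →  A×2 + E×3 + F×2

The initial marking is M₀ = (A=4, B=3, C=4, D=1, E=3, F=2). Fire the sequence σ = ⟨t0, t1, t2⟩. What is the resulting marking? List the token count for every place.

step 1: fire t0:  (A=4, B=3, C=4, D=1, E=3, F=2) → (A=4, B=5, C=4, D=1, E=3, F=0)
step 2: fire t1:  (A=4, B=5, C=4, D=1, E=3, F=0) → (A=6, B=7, C=4, D=1, E=5, F=0)
step 3: fire t2:  (A=6, B=7, C=4, D=1, E=5, F=0) → (A=5, B=7, C=4, D=1, E=8, F=2)

(A=5, B=7, C=4, D=1, E=8, F=2)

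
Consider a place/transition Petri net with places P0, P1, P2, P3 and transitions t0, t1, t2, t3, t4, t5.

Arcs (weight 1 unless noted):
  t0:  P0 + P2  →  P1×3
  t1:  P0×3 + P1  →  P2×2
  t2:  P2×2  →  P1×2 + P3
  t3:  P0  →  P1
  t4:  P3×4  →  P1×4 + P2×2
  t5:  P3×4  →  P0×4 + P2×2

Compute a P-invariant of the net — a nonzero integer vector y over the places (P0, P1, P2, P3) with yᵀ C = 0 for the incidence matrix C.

y = (P0:1, P1:1, P2:2, P3:2)

Incidence matrix C (rows=places, cols=transitions):
       t0   t1   t2   t3   t4   t5
   P0  -1   -3    0   -1    0    4
   P1   3   -1    2    1    4    0
   P2  -1    2   -2    0    2    2
   P3   0    0    1    0   -4   -4

Candidate y = [1, 1, 2, 2]; check y·C column-wise:
  col t0: 1·-1 + 1·3 + 2·-1 + 2·0 = 0
  col t1: 1·-3 + 1·-1 + 2·2 + 2·0 = 0
  col t2: 1·0 + 1·2 + 2·-2 + 2·1 = 0
  col t3: 1·-1 + 1·1 + 2·0 + 2·0 = 0
  col t4: 1·0 + 1·4 + 2·2 + 2·-4 = 0
  col t5: 1·4 + 1·0 + 2·2 + 2·-4 = 0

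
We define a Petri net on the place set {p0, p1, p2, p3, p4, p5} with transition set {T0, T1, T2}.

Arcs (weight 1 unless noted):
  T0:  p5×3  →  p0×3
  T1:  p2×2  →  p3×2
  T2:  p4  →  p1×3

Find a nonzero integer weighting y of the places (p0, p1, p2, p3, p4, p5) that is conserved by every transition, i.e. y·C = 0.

y = (p0:0, p1:0, p2:1, p3:1, p4:0, p5:0)

Incidence matrix C (rows=places, cols=transitions):
       T0   T1   T2
   p0   3    0    0
   p1   0    0    3
   p2   0   -2    0
   p3   0    2    0
   p4   0    0   -1
   p5  -3    0    0

Candidate y = [0, 0, 1, 1, 0, 0]; check y·C column-wise:
  col T0: 0·3 + 1·0 + 1·0 + 0·-3 = 0
  col T1: 1·-2 + 1·2 = 0
  col T2: 0·3 + 1·0 + 1·0 + 0·-1 = 0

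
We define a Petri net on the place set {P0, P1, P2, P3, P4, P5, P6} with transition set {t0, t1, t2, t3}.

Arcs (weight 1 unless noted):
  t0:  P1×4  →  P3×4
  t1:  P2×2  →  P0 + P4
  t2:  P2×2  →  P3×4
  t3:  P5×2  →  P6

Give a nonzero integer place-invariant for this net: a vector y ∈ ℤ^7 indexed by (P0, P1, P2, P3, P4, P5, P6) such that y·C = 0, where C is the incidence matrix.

y = (P0:4, P1:1, P2:2, P3:1, P4:0, P5:0, P6:0)

Incidence matrix C (rows=places, cols=transitions):
       t0   t1   t2   t3
   P0   0    1    0    0
   P1  -4    0    0    0
   P2   0   -2   -2    0
   P3   4    0    4    0
   P4   0    1    0    0
   P5   0    0    0   -2
   P6   0    0    0    1

Candidate y = [4, 1, 2, 1, 0, 0, 0]; check y·C column-wise:
  col t0: 4·0 + 1·-4 + 2·0 + 1·4 = 0
  col t1: 4·1 + 1·0 + 2·-2 + 1·0 + 0·1 = 0
  col t2: 4·0 + 1·0 + 2·-2 + 1·4 = 0
  col t3: 4·0 + 1·0 + 2·0 + 1·0 + 0·-2 + 0·1 = 0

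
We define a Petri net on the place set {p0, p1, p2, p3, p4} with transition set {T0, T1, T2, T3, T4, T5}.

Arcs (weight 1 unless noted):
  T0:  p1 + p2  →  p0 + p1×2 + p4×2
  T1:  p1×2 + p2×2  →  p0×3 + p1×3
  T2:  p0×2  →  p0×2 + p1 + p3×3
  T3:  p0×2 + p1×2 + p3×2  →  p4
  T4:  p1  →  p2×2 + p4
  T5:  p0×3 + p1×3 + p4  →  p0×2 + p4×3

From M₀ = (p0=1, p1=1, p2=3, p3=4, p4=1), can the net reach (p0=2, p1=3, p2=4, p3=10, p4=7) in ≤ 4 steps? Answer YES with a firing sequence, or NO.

depth 0: 1 marking
depth 1: 3 markings reached so far
depth 2: 8 markings reached so far
depth 3: 21 markings reached so far
depth 4: 44 markings reached so far
target is not among the 44 markings reachable within 4 steps

NO — not reachable within 4 firings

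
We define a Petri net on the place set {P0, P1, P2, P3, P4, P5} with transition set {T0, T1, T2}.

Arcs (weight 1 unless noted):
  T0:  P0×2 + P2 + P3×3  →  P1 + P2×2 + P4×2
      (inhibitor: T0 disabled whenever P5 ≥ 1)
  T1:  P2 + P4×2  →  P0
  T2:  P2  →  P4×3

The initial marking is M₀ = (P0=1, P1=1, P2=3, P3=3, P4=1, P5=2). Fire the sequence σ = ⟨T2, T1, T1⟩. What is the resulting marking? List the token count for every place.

(P0=3, P1=1, P2=0, P3=3, P4=0, P5=2)

step 1: fire T2:  (P0=1, P1=1, P2=3, P3=3, P4=1, P5=2) → (P0=1, P1=1, P2=2, P3=3, P4=4, P5=2)
step 2: fire T1:  (P0=1, P1=1, P2=2, P3=3, P4=4, P5=2) → (P0=2, P1=1, P2=1, P3=3, P4=2, P5=2)
step 3: fire T1:  (P0=2, P1=1, P2=1, P3=3, P4=2, P5=2) → (P0=3, P1=1, P2=0, P3=3, P4=0, P5=2)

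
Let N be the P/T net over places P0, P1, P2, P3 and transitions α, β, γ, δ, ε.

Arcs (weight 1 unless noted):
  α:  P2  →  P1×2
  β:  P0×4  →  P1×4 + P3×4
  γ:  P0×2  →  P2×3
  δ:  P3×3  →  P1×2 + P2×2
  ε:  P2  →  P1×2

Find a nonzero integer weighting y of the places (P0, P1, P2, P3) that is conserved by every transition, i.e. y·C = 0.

y = (P0:3, P1:1, P2:2, P3:2)

Incidence matrix C (rows=places, cols=transitions):
        α    β    γ    δ    ε
   P0   0   -4   -2    0    0
   P1   2    4    0    2    2
   P2  -1    0    3    2   -1
   P3   0    4    0   -3    0

Candidate y = [3, 1, 2, 2]; check y·C column-wise:
  col α: 3·0 + 1·2 + 2·-1 + 2·0 = 0
  col β: 3·-4 + 1·4 + 2·0 + 2·4 = 0
  col γ: 3·-2 + 1·0 + 2·3 + 2·0 = 0
  col δ: 3·0 + 1·2 + 2·2 + 2·-3 = 0
  col ε: 3·0 + 1·2 + 2·-1 + 2·0 = 0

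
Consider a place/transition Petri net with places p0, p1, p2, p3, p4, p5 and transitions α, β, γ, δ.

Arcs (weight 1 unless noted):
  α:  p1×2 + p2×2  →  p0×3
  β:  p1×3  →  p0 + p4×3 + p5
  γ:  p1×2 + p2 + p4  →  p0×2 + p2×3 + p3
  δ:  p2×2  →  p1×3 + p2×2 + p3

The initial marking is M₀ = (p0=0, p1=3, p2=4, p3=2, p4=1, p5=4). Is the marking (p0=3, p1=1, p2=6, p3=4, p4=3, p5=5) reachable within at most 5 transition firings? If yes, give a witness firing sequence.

YES — reachable via ⟨β, δ, γ⟩ (3 firings)

step 1: fire β:  (p0=0, p1=3, p2=4, p3=2, p4=1, p5=4) → (p0=1, p1=0, p2=4, p3=2, p4=4, p5=5)
step 2: fire δ:  (p0=1, p1=0, p2=4, p3=2, p4=4, p5=5) → (p0=1, p1=3, p2=4, p3=3, p4=4, p5=5)
step 3: fire γ:  (p0=1, p1=3, p2=4, p3=3, p4=4, p5=5) → (p0=3, p1=1, p2=6, p3=4, p4=3, p5=5)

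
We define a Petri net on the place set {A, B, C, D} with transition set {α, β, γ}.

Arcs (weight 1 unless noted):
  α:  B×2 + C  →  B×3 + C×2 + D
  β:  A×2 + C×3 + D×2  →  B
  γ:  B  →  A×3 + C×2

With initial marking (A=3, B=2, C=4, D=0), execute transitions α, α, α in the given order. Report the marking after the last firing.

(A=3, B=5, C=7, D=3)

step 1: fire α:  (A=3, B=2, C=4, D=0) → (A=3, B=3, C=5, D=1)
step 2: fire α:  (A=3, B=3, C=5, D=1) → (A=3, B=4, C=6, D=2)
step 3: fire α:  (A=3, B=4, C=6, D=2) → (A=3, B=5, C=7, D=3)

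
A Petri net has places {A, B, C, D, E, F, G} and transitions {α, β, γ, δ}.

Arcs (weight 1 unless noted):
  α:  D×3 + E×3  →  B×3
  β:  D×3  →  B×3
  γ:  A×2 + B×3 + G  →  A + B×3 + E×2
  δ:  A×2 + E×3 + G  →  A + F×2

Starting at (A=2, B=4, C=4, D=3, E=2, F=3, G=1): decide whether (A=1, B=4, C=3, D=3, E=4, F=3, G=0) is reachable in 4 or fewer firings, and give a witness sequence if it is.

depth 0: 1 marking
depth 1: 3 markings reached so far
depth 2: 5 markings reached so far
depth 3: 5 markings reached so far
(frontier empty at depth 3; search complete)
target is not among the 5 markings reachable within 4 steps

NO — not reachable within 4 firings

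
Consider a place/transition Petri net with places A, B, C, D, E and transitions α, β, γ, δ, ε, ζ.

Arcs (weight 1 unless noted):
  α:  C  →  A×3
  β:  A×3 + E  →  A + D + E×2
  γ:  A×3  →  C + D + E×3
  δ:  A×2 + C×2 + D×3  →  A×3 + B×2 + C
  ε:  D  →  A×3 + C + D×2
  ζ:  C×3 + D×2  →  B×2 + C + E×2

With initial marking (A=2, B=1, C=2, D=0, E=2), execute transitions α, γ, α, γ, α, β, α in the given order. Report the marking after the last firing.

(A=6, B=1, C=0, D=3, E=9)

step 1: fire α:  (A=2, B=1, C=2, D=0, E=2) → (A=5, B=1, C=1, D=0, E=2)
step 2: fire γ:  (A=5, B=1, C=1, D=0, E=2) → (A=2, B=1, C=2, D=1, E=5)
step 3: fire α:  (A=2, B=1, C=2, D=1, E=5) → (A=5, B=1, C=1, D=1, E=5)
step 4: fire γ:  (A=5, B=1, C=1, D=1, E=5) → (A=2, B=1, C=2, D=2, E=8)
step 5: fire α:  (A=2, B=1, C=2, D=2, E=8) → (A=5, B=1, C=1, D=2, E=8)
step 6: fire β:  (A=5, B=1, C=1, D=2, E=8) → (A=3, B=1, C=1, D=3, E=9)
step 7: fire α:  (A=3, B=1, C=1, D=3, E=9) → (A=6, B=1, C=0, D=3, E=9)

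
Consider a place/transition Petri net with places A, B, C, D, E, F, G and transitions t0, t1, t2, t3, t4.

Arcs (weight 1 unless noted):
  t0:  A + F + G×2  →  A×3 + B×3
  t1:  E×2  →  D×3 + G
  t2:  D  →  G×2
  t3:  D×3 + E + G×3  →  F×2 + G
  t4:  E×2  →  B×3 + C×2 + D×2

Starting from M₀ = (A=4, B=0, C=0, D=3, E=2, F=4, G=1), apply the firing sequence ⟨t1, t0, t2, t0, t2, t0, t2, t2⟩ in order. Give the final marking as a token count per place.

step 1: fire t1:  (A=4, B=0, C=0, D=3, E=2, F=4, G=1) → (A=4, B=0, C=0, D=6, E=0, F=4, G=2)
step 2: fire t0:  (A=4, B=0, C=0, D=6, E=0, F=4, G=2) → (A=6, B=3, C=0, D=6, E=0, F=3, G=0)
step 3: fire t2:  (A=6, B=3, C=0, D=6, E=0, F=3, G=0) → (A=6, B=3, C=0, D=5, E=0, F=3, G=2)
step 4: fire t0:  (A=6, B=3, C=0, D=5, E=0, F=3, G=2) → (A=8, B=6, C=0, D=5, E=0, F=2, G=0)
step 5: fire t2:  (A=8, B=6, C=0, D=5, E=0, F=2, G=0) → (A=8, B=6, C=0, D=4, E=0, F=2, G=2)
step 6: fire t0:  (A=8, B=6, C=0, D=4, E=0, F=2, G=2) → (A=10, B=9, C=0, D=4, E=0, F=1, G=0)
step 7: fire t2:  (A=10, B=9, C=0, D=4, E=0, F=1, G=0) → (A=10, B=9, C=0, D=3, E=0, F=1, G=2)
step 8: fire t2:  (A=10, B=9, C=0, D=3, E=0, F=1, G=2) → (A=10, B=9, C=0, D=2, E=0, F=1, G=4)

(A=10, B=9, C=0, D=2, E=0, F=1, G=4)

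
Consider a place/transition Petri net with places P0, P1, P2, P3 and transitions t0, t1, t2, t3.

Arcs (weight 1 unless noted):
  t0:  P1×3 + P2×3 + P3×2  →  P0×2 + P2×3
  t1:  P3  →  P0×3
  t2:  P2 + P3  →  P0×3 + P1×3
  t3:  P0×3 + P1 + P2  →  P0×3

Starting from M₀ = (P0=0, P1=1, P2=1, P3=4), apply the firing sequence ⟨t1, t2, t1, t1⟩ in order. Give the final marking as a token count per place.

step 1: fire t1:  (P0=0, P1=1, P2=1, P3=4) → (P0=3, P1=1, P2=1, P3=3)
step 2: fire t2:  (P0=3, P1=1, P2=1, P3=3) → (P0=6, P1=4, P2=0, P3=2)
step 3: fire t1:  (P0=6, P1=4, P2=0, P3=2) → (P0=9, P1=4, P2=0, P3=1)
step 4: fire t1:  (P0=9, P1=4, P2=0, P3=1) → (P0=12, P1=4, P2=0, P3=0)

(P0=12, P1=4, P2=0, P3=0)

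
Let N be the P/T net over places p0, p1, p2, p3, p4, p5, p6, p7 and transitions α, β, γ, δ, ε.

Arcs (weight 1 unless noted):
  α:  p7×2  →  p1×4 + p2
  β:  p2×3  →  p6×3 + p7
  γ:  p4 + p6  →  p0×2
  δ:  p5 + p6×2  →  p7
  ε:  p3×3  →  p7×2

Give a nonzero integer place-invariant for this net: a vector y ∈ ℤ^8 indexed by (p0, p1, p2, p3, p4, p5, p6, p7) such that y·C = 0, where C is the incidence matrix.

y = (p0:1, p1:0, p2:0, p3:0, p4:2, p5:0, p6:0, p7:0)

Incidence matrix C (rows=places, cols=transitions):
        α    β    γ    δ    ε
   p0   0    0    2    0    0
   p1   4    0    0    0    0
   p2   1   -3    0    0    0
   p3   0    0    0    0   -3
   p4   0    0   -1    0    0
   p5   0    0    0   -1    0
   p6   0    3   -1   -2    0
   p7  -2    1    0    1    2

Candidate y = [1, 0, 0, 0, 2, 0, 0, 0]; check y·C column-wise:
  col α: 1·0 + 0·4 + 0·1 + 2·0 + 0·-2 = 0
  col β: 1·0 + 0·-3 + 2·0 + 0·3 + 0·1 = 0
  col γ: 1·2 + 2·-1 + 0·-1 = 0
  col δ: 1·0 + 2·0 + 0·-1 + 0·-2 + 0·1 = 0
  col ε: 1·0 + 0·-3 + 2·0 + 0·2 = 0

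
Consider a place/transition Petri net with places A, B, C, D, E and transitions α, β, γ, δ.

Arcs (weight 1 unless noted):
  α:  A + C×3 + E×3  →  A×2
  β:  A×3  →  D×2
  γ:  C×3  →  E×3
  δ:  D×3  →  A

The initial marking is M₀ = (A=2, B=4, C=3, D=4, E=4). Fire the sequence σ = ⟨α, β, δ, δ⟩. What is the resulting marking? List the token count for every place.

step 1: fire α:  (A=2, B=4, C=3, D=4, E=4) → (A=3, B=4, C=0, D=4, E=1)
step 2: fire β:  (A=3, B=4, C=0, D=4, E=1) → (A=0, B=4, C=0, D=6, E=1)
step 3: fire δ:  (A=0, B=4, C=0, D=6, E=1) → (A=1, B=4, C=0, D=3, E=1)
step 4: fire δ:  (A=1, B=4, C=0, D=3, E=1) → (A=2, B=4, C=0, D=0, E=1)

(A=2, B=4, C=0, D=0, E=1)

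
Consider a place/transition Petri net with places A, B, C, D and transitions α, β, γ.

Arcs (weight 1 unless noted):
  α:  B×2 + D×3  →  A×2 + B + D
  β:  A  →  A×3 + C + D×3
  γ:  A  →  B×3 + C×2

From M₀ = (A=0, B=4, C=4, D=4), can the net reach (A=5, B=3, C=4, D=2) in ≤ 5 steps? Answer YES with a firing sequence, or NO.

NO — not reachable within 5 firings

depth 0: 1 marking
depth 1: 2 markings reached so far
depth 2: 4 markings reached so far
depth 3: 8 markings reached so far
depth 4: 14 markings reached so far
depth 5: 23 markings reached so far
target is not among the 23 markings reachable within 5 steps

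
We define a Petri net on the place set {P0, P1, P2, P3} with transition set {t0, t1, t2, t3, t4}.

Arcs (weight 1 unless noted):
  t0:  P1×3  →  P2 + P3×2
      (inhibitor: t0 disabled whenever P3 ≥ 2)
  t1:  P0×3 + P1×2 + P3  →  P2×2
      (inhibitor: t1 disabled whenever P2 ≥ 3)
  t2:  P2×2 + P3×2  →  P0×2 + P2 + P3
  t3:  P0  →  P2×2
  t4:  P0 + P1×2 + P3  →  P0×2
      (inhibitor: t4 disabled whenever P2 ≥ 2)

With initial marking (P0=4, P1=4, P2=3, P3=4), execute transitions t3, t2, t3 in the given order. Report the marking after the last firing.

(P0=4, P1=4, P2=6, P3=3)

step 1: fire t3:  (P0=4, P1=4, P2=3, P3=4) → (P0=3, P1=4, P2=5, P3=4)
step 2: fire t2:  (P0=3, P1=4, P2=5, P3=4) → (P0=5, P1=4, P2=4, P3=3)
step 3: fire t3:  (P0=5, P1=4, P2=4, P3=3) → (P0=4, P1=4, P2=6, P3=3)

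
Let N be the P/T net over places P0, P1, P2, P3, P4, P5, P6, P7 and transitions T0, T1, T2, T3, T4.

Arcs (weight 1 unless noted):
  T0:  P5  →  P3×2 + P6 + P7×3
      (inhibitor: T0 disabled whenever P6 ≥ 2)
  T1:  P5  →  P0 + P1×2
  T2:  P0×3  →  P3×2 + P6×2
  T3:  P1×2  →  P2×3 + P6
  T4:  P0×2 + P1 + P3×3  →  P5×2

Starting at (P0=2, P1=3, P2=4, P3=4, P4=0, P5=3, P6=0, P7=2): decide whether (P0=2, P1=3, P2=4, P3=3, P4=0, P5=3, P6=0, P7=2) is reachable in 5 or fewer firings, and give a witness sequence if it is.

depth 0: 1 marking
depth 1: 5 markings reached so far
depth 2: 14 markings reached so far
depth 3: 29 markings reached so far
depth 4: 47 markings reached so far
depth 5: 66 markings reached so far
target is not among the 66 markings reachable within 5 steps

NO — not reachable within 5 firings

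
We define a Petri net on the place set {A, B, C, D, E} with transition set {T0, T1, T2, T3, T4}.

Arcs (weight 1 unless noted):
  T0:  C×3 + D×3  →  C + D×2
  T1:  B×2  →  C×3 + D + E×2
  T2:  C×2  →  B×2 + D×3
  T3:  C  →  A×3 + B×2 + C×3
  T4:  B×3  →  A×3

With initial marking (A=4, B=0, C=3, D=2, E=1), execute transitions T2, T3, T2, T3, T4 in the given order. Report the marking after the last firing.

step 1: fire T2:  (A=4, B=0, C=3, D=2, E=1) → (A=4, B=2, C=1, D=5, E=1)
step 2: fire T3:  (A=4, B=2, C=1, D=5, E=1) → (A=7, B=4, C=3, D=5, E=1)
step 3: fire T2:  (A=7, B=4, C=3, D=5, E=1) → (A=7, B=6, C=1, D=8, E=1)
step 4: fire T3:  (A=7, B=6, C=1, D=8, E=1) → (A=10, B=8, C=3, D=8, E=1)
step 5: fire T4:  (A=10, B=8, C=3, D=8, E=1) → (A=13, B=5, C=3, D=8, E=1)

(A=13, B=5, C=3, D=8, E=1)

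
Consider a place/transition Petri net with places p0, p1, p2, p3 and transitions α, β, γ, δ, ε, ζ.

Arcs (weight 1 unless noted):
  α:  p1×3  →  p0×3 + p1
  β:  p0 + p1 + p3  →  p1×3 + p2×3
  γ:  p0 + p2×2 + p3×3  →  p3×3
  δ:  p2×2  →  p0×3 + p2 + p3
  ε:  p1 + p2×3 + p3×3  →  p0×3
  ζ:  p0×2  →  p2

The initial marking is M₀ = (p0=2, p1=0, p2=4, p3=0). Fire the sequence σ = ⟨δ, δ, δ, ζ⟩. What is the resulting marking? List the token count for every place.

(p0=9, p1=0, p2=2, p3=3)

step 1: fire δ:  (p0=2, p1=0, p2=4, p3=0) → (p0=5, p1=0, p2=3, p3=1)
step 2: fire δ:  (p0=5, p1=0, p2=3, p3=1) → (p0=8, p1=0, p2=2, p3=2)
step 3: fire δ:  (p0=8, p1=0, p2=2, p3=2) → (p0=11, p1=0, p2=1, p3=3)
step 4: fire ζ:  (p0=11, p1=0, p2=1, p3=3) → (p0=9, p1=0, p2=2, p3=3)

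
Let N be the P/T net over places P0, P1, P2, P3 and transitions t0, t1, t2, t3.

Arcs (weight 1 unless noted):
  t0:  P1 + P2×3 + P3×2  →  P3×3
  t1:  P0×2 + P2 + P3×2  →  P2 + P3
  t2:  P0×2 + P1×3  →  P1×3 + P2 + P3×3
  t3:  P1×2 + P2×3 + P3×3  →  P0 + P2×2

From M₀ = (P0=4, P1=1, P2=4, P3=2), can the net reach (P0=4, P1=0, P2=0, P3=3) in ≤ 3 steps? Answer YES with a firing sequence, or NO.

depth 0: 1 marking
depth 1: 3 markings reached so far
depth 2: 4 markings reached so far
depth 3: 5 markings reached so far
target is not among the 5 markings reachable within 3 steps

NO — not reachable within 3 firings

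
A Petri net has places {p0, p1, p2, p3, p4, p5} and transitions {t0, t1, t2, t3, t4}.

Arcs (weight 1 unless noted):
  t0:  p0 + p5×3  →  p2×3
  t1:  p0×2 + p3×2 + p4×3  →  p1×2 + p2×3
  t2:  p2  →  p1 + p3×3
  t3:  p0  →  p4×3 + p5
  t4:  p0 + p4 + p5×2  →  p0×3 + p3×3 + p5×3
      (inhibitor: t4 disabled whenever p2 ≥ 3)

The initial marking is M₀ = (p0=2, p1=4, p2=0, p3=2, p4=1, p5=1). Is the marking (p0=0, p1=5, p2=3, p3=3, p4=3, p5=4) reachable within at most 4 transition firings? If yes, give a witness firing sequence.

NO — not reachable within 4 firings

depth 0: 1 marking
depth 1: 2 markings reached so far
depth 2: 4 markings reached so far
depth 3: 8 markings reached so far
depth 4: 17 markings reached so far
target is not among the 17 markings reachable within 4 steps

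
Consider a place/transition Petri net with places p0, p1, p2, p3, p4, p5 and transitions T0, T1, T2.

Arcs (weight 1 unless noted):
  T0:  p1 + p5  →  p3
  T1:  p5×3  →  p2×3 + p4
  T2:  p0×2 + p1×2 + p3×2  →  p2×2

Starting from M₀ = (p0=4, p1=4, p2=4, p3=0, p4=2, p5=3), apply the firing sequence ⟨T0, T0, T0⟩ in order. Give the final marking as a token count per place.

step 1: fire T0:  (p0=4, p1=4, p2=4, p3=0, p4=2, p5=3) → (p0=4, p1=3, p2=4, p3=1, p4=2, p5=2)
step 2: fire T0:  (p0=4, p1=3, p2=4, p3=1, p4=2, p5=2) → (p0=4, p1=2, p2=4, p3=2, p4=2, p5=1)
step 3: fire T0:  (p0=4, p1=2, p2=4, p3=2, p4=2, p5=1) → (p0=4, p1=1, p2=4, p3=3, p4=2, p5=0)

(p0=4, p1=1, p2=4, p3=3, p4=2, p5=0)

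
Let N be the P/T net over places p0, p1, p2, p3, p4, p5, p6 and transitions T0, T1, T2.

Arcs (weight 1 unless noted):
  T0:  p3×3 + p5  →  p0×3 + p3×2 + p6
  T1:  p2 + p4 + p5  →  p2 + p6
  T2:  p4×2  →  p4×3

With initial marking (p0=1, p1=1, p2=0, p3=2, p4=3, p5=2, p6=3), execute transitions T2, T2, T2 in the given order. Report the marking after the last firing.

(p0=1, p1=1, p2=0, p3=2, p4=6, p5=2, p6=3)

step 1: fire T2:  (p0=1, p1=1, p2=0, p3=2, p4=3, p5=2, p6=3) → (p0=1, p1=1, p2=0, p3=2, p4=4, p5=2, p6=3)
step 2: fire T2:  (p0=1, p1=1, p2=0, p3=2, p4=4, p5=2, p6=3) → (p0=1, p1=1, p2=0, p3=2, p4=5, p5=2, p6=3)
step 3: fire T2:  (p0=1, p1=1, p2=0, p3=2, p4=5, p5=2, p6=3) → (p0=1, p1=1, p2=0, p3=2, p4=6, p5=2, p6=3)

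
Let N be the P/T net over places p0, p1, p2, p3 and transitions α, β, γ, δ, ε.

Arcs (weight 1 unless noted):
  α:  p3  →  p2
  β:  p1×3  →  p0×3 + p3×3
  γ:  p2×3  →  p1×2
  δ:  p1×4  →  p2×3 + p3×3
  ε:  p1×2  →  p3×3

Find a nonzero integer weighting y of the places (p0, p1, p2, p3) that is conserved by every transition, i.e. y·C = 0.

y = (p0:1, p1:3, p2:2, p3:2)

Incidence matrix C (rows=places, cols=transitions):
        α    β    γ    δ    ε
   p0   0    3    0    0    0
   p1   0   -3    2   -4   -2
   p2   1    0   -3    3    0
   p3  -1    3    0    3    3

Candidate y = [1, 3, 2, 2]; check y·C column-wise:
  col α: 1·0 + 3·0 + 2·1 + 2·-1 = 0
  col β: 1·3 + 3·-3 + 2·0 + 2·3 = 0
  col γ: 1·0 + 3·2 + 2·-3 + 2·0 = 0
  col δ: 1·0 + 3·-4 + 2·3 + 2·3 = 0
  col ε: 1·0 + 3·-2 + 2·0 + 2·3 = 0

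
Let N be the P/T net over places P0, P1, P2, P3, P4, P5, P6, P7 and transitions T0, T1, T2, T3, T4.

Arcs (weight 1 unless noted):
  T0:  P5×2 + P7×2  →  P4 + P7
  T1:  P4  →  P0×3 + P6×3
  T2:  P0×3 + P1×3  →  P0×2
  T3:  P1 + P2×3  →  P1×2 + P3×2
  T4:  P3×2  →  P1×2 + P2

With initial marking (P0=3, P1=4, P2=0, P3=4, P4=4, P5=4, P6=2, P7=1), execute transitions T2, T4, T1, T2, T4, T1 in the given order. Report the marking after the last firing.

(P0=7, P1=2, P2=2, P3=0, P4=2, P5=4, P6=8, P7=1)

step 1: fire T2:  (P0=3, P1=4, P2=0, P3=4, P4=4, P5=4, P6=2, P7=1) → (P0=2, P1=1, P2=0, P3=4, P4=4, P5=4, P6=2, P7=1)
step 2: fire T4:  (P0=2, P1=1, P2=0, P3=4, P4=4, P5=4, P6=2, P7=1) → (P0=2, P1=3, P2=1, P3=2, P4=4, P5=4, P6=2, P7=1)
step 3: fire T1:  (P0=2, P1=3, P2=1, P3=2, P4=4, P5=4, P6=2, P7=1) → (P0=5, P1=3, P2=1, P3=2, P4=3, P5=4, P6=5, P7=1)
step 4: fire T2:  (P0=5, P1=3, P2=1, P3=2, P4=3, P5=4, P6=5, P7=1) → (P0=4, P1=0, P2=1, P3=2, P4=3, P5=4, P6=5, P7=1)
step 5: fire T4:  (P0=4, P1=0, P2=1, P3=2, P4=3, P5=4, P6=5, P7=1) → (P0=4, P1=2, P2=2, P3=0, P4=3, P5=4, P6=5, P7=1)
step 6: fire T1:  (P0=4, P1=2, P2=2, P3=0, P4=3, P5=4, P6=5, P7=1) → (P0=7, P1=2, P2=2, P3=0, P4=2, P5=4, P6=8, P7=1)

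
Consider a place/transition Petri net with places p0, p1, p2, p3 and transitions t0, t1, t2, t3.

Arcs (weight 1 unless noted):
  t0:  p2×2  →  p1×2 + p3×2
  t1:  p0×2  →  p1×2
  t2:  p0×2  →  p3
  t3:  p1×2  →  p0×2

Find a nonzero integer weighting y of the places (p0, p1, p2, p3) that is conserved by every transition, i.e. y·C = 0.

Incidence matrix C (rows=places, cols=transitions):
       t0   t1   t2   t3
   p0   0   -2   -2    2
   p1   2    2    0   -2
   p2  -2    0    0    0
   p3   2    0    1    0

Candidate y = [1, 1, 3, 2]; check y·C column-wise:
  col t0: 1·0 + 1·2 + 3·-2 + 2·2 = 0
  col t1: 1·-2 + 1·2 + 3·0 + 2·0 = 0
  col t2: 1·-2 + 1·0 + 3·0 + 2·1 = 0
  col t3: 1·2 + 1·-2 + 3·0 + 2·0 = 0

y = (p0:1, p1:1, p2:3, p3:2)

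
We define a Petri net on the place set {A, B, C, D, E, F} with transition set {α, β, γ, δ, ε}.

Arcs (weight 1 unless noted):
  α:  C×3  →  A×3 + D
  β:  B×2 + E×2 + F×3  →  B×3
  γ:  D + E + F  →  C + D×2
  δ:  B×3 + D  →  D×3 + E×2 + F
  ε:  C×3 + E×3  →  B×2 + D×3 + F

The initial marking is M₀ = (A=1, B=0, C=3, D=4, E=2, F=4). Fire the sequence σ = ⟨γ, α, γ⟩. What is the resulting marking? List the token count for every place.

step 1: fire γ:  (A=1, B=0, C=3, D=4, E=2, F=4) → (A=1, B=0, C=4, D=5, E=1, F=3)
step 2: fire α:  (A=1, B=0, C=4, D=5, E=1, F=3) → (A=4, B=0, C=1, D=6, E=1, F=3)
step 3: fire γ:  (A=4, B=0, C=1, D=6, E=1, F=3) → (A=4, B=0, C=2, D=7, E=0, F=2)

(A=4, B=0, C=2, D=7, E=0, F=2)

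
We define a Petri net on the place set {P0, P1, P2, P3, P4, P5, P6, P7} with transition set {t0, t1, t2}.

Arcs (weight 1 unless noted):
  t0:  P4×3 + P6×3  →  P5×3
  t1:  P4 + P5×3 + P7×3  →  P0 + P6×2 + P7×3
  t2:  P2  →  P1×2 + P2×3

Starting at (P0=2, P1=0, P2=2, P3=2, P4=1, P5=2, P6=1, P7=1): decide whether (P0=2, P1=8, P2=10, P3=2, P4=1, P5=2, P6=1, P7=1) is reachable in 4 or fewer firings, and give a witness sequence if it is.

YES — reachable via ⟨t2, t2, t2, t2⟩ (4 firings)

step 1: fire t2:  (P0=2, P1=0, P2=2, P3=2, P4=1, P5=2, P6=1, P7=1) → (P0=2, P1=2, P2=4, P3=2, P4=1, P5=2, P6=1, P7=1)
step 2: fire t2:  (P0=2, P1=2, P2=4, P3=2, P4=1, P5=2, P6=1, P7=1) → (P0=2, P1=4, P2=6, P3=2, P4=1, P5=2, P6=1, P7=1)
step 3: fire t2:  (P0=2, P1=4, P2=6, P3=2, P4=1, P5=2, P6=1, P7=1) → (P0=2, P1=6, P2=8, P3=2, P4=1, P5=2, P6=1, P7=1)
step 4: fire t2:  (P0=2, P1=6, P2=8, P3=2, P4=1, P5=2, P6=1, P7=1) → (P0=2, P1=8, P2=10, P3=2, P4=1, P5=2, P6=1, P7=1)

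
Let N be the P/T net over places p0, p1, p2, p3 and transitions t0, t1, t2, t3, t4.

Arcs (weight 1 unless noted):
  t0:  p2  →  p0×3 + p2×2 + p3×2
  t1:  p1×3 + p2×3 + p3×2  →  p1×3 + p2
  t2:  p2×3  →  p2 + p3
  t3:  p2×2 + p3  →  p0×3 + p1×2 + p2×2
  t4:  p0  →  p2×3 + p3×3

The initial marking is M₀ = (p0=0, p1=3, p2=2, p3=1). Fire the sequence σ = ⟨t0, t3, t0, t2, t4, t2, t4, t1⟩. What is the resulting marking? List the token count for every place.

(p0=7, p1=5, p2=4, p3=10)

step 1: fire t0:  (p0=0, p1=3, p2=2, p3=1) → (p0=3, p1=3, p2=3, p3=3)
step 2: fire t3:  (p0=3, p1=3, p2=3, p3=3) → (p0=6, p1=5, p2=3, p3=2)
step 3: fire t0:  (p0=6, p1=5, p2=3, p3=2) → (p0=9, p1=5, p2=4, p3=4)
step 4: fire t2:  (p0=9, p1=5, p2=4, p3=4) → (p0=9, p1=5, p2=2, p3=5)
step 5: fire t4:  (p0=9, p1=5, p2=2, p3=5) → (p0=8, p1=5, p2=5, p3=8)
step 6: fire t2:  (p0=8, p1=5, p2=5, p3=8) → (p0=8, p1=5, p2=3, p3=9)
step 7: fire t4:  (p0=8, p1=5, p2=3, p3=9) → (p0=7, p1=5, p2=6, p3=12)
step 8: fire t1:  (p0=7, p1=5, p2=6, p3=12) → (p0=7, p1=5, p2=4, p3=10)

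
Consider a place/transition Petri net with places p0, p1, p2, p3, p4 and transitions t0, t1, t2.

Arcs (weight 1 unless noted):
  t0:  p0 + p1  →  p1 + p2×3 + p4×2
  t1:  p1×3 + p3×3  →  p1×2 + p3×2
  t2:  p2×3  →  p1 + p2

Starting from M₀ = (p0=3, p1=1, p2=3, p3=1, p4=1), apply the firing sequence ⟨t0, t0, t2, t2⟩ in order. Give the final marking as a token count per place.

(p0=1, p1=3, p2=5, p3=1, p4=5)

step 1: fire t0:  (p0=3, p1=1, p2=3, p3=1, p4=1) → (p0=2, p1=1, p2=6, p3=1, p4=3)
step 2: fire t0:  (p0=2, p1=1, p2=6, p3=1, p4=3) → (p0=1, p1=1, p2=9, p3=1, p4=5)
step 3: fire t2:  (p0=1, p1=1, p2=9, p3=1, p4=5) → (p0=1, p1=2, p2=7, p3=1, p4=5)
step 4: fire t2:  (p0=1, p1=2, p2=7, p3=1, p4=5) → (p0=1, p1=3, p2=5, p3=1, p4=5)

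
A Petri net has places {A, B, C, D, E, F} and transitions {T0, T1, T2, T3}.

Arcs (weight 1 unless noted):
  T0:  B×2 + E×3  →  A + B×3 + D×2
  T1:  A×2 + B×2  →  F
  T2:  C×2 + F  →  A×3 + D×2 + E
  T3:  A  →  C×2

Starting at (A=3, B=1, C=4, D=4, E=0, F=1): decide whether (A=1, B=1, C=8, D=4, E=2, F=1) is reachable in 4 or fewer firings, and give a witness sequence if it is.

depth 0: 1 marking
depth 1: 3 markings reached so far
depth 2: 5 markings reached so far
depth 3: 7 markings reached so far
depth 4: 8 markings reached so far
target is not among the 8 markings reachable within 4 steps

NO — not reachable within 4 firings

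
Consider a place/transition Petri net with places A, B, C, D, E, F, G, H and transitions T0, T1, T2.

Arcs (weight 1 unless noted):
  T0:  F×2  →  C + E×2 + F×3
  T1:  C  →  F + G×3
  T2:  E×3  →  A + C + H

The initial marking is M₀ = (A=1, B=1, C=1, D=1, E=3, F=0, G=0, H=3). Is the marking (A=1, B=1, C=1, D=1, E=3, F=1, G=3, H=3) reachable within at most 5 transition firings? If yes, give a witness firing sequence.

depth 0: 1 marking
depth 1: 3 markings reached so far
depth 2: 4 markings reached so far
depth 3: 5 markings reached so far
depth 4: 6 markings reached so far
depth 5: 8 markings reached so far
target is not among the 8 markings reachable within 5 steps

NO — not reachable within 5 firings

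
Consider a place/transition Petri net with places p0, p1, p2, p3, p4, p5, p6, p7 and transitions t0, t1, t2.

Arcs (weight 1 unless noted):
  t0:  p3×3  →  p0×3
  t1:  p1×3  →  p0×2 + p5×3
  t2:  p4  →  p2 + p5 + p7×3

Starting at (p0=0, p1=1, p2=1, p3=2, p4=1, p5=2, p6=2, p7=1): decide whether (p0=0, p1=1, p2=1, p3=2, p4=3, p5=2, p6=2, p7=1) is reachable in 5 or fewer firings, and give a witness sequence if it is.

depth 0: 1 marking
depth 1: 2 markings reached so far
depth 2: 2 markings reached so far
(frontier empty at depth 2; search complete)
target is not among the 2 markings reachable within 5 steps

NO — not reachable within 5 firings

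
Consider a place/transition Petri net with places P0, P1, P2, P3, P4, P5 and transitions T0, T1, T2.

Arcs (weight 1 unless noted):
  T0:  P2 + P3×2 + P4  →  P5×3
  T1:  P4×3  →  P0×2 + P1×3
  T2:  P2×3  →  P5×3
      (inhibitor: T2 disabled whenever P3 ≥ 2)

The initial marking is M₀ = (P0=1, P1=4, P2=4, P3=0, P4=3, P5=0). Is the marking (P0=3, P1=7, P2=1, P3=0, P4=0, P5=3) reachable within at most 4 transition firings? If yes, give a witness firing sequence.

YES — reachable via ⟨T1, T2⟩ (2 firings)

step 1: fire T1:  (P0=1, P1=4, P2=4, P3=0, P4=3, P5=0) → (P0=3, P1=7, P2=4, P3=0, P4=0, P5=0)
step 2: fire T2:  (P0=3, P1=7, P2=4, P3=0, P4=0, P5=0) → (P0=3, P1=7, P2=1, P3=0, P4=0, P5=3)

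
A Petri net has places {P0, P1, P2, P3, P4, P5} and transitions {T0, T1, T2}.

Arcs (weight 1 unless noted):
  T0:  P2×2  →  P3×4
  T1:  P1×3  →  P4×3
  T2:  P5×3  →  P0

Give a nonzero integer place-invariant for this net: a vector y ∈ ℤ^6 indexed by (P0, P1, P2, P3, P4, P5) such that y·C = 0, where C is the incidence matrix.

y = (P0:0, P1:0, P2:2, P3:1, P4:0, P5:0)

Incidence matrix C (rows=places, cols=transitions):
       T0   T1   T2
   P0   0    0    1
   P1   0   -3    0
   P2  -2    0    0
   P3   4    0    0
   P4   0    3    0
   P5   0    0   -3

Candidate y = [0, 0, 2, 1, 0, 0]; check y·C column-wise:
  col T0: 2·-2 + 1·4 = 0
  col T1: 0·-3 + 2·0 + 1·0 + 0·3 = 0
  col T2: 0·1 + 2·0 + 1·0 + 0·-3 = 0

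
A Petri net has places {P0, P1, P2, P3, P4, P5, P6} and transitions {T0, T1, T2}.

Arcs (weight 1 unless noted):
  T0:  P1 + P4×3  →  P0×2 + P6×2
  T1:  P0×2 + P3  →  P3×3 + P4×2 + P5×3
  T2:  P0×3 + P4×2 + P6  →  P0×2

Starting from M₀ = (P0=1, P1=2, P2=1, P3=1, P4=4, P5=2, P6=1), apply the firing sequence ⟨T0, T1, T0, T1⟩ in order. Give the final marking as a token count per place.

step 1: fire T0:  (P0=1, P1=2, P2=1, P3=1, P4=4, P5=2, P6=1) → (P0=3, P1=1, P2=1, P3=1, P4=1, P5=2, P6=3)
step 2: fire T1:  (P0=3, P1=1, P2=1, P3=1, P4=1, P5=2, P6=3) → (P0=1, P1=1, P2=1, P3=3, P4=3, P5=5, P6=3)
step 3: fire T0:  (P0=1, P1=1, P2=1, P3=3, P4=3, P5=5, P6=3) → (P0=3, P1=0, P2=1, P3=3, P4=0, P5=5, P6=5)
step 4: fire T1:  (P0=3, P1=0, P2=1, P3=3, P4=0, P5=5, P6=5) → (P0=1, P1=0, P2=1, P3=5, P4=2, P5=8, P6=5)

(P0=1, P1=0, P2=1, P3=5, P4=2, P5=8, P6=5)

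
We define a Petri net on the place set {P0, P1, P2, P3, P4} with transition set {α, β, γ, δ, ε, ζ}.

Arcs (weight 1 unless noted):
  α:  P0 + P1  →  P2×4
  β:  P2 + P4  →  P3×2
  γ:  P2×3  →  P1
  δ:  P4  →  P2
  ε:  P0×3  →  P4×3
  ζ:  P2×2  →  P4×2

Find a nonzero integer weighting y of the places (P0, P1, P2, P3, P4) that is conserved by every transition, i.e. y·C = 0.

Incidence matrix C (rows=places, cols=transitions):
        α    β    γ    δ    ε    ζ
   P0  -1    0    0    0   -3    0
   P1  -1    0    1    0    0    0
   P2   4   -1   -3    1    0   -2
   P3   0    2    0    0    0    0
   P4   0   -1    0   -1    3    2

Candidate y = [1, 3, 1, 1, 1]; check y·C column-wise:
  col α: 1·-1 + 3·-1 + 1·4 + 1·0 + 1·0 = 0
  col β: 1·0 + 3·0 + 1·-1 + 1·2 + 1·-1 = 0
  col γ: 1·0 + 3·1 + 1·-3 + 1·0 + 1·0 = 0
  col δ: 1·0 + 3·0 + 1·1 + 1·0 + 1·-1 = 0
  col ε: 1·-3 + 3·0 + 1·0 + 1·0 + 1·3 = 0
  col ζ: 1·0 + 3·0 + 1·-2 + 1·0 + 1·2 = 0

y = (P0:1, P1:3, P2:1, P3:1, P4:1)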